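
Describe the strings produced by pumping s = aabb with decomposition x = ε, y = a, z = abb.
{xy^i z : i ≥ 0} = {a^(i+1) b^2 : i ≥ 0} = {abb, aabb, aaabb, ...}

With x = ε, y = a, z = abb: Starting with aabb and pumping the first 'a' (z = abb keeps the second 'a'), we get strings with i+1 a's followed by 2 b's for i = 0, 1, 2, ...; note bb is not produced because z always contributes one a.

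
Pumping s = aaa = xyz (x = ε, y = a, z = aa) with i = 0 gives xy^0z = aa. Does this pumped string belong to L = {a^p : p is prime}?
Yes

xy⁰z = ε · ε · aa = aa.
aa has length 2, which is prime, so it is in L.
(A single pumped string landing in L is not a contradiction by itself; a non-regularity proof needs some i for which xy^i z ∉ L, for every admissible decomposition.)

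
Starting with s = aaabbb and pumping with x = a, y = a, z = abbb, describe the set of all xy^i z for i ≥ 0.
{xy^i z : i ≥ 0} = {a^(2+i) b^3 : i ≥ 0} = {aabbb, aaabbb, aaaabbb, ...}

With x = a, y = a, z = abbb: Starting with aaabbb and pumping the second 'a', we get strings with 2+i a's followed by 3 b's for i = 0, 1, 2, ...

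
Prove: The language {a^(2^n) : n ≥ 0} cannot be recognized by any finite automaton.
Assume for contradiction that L is regular, and let p ≥ 1 be the pumping length given by the pumping lemma.
Choose s = a^(2^p). Then s ∈ L and |s| = 2^p ≥ p.
By the pumping lemma, s = xyz for some x, y, z with |xy| ≤ p, |y| ≥ 1, and xy^i z ∈ L for every i ≥ 0.
Here y = a^k for some k with 1 ≤ k ≤ |xy| ≤ p, and p < 2^p.

Take i = 2: |xy²z| = 2^p + k.
Now 2^p < 2^p + k ≤ 2^p + p < 2^p + 2^p = 2^(p+1).
So |xy²z| lies strictly between the consecutive powers of two 2^p and 2^(p+1), hence is not a power of 2, and xy²z ∉ L.

This contradicts the pumping lemma, which requires xy^i z ∈ L for all i ≥ 0.
Hence L = {a^(2^n) : n ≥ 0} is not regular. ∎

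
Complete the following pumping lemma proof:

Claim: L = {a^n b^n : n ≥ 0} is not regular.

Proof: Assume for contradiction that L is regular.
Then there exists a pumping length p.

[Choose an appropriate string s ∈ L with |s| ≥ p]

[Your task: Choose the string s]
s = a^p b^p

This string is in L (has equal a's and b's) and has length 2p ≥ p.
Any decomposition xyz with |xy| ≤ p means y consists only of a's,
so pumping will unbalance the counts.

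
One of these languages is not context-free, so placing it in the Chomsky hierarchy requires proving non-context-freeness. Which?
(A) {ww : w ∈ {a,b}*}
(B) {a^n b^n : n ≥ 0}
(A) {ww : w ∈ {a,b}*}

(A) {ww : w ∈ {a,b}*} requires the CFL pumping lemma.

- {a^n b^n : n ≥ 0} is context-free (but not regular)
  • Can be shown non-regular with the regular pumping lemma
  • After pumping, the number of a's and b's become unequal

- {ww : w ∈ {a,b}*} is NOT context-free
  • Requires the CFL pumping lemma to prove
  • Cannot verify equality of two arbitrary substrings

The CFL pumping lemma is "stronger" in that it can prove non-membership
in the larger class of context-free languages.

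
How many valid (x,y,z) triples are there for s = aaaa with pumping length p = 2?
3

For s = 'aaaa' with pumping length p = 2:

Constraints: |xy| ≤ 2, |y| > 0

Valid decompositions (|xy| ≤ p, |y| ≥ 1):
  • x='', y='a', z='aaa'
  • x='a', y='a', z='aa'
  • x='', y='aa', z='aa'

Total count: 3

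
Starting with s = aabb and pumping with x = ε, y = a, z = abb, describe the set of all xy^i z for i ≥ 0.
{xy^i z : i ≥ 0} = {a^(i+1) b^2 : i ≥ 0} = {abb, aabb, aaabb, ...}

With x = ε, y = a, z = abb: Starting with aabb and pumping the first 'a' (z = abb keeps the second 'a'), we get strings with i+1 a's followed by 2 b's for i = 0, 1, 2, ...; note bb is not produced because z always contributes one a.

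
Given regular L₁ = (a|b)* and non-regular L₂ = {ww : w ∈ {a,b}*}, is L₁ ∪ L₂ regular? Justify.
Yes — L₁ ∪ L₂ is regular.

{ww} ⊆ (a|b)*, so L₁ ∪ L₂ = (a|b)*, which is regular.

Note that the bare facts "L₁ regular, L₂ non-regular" do not settle the question by themselves: the closure of regular languages under ∪, ∩, complement and difference applies only when BOTH operands are regular. With a non-regular operand the result can come out regular or non-regular depending on the specific languages, so one has to work out L₁ ∪ L₂ for this particular pair, as above.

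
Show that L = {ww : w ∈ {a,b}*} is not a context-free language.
Assume for contradiction that L is context-free, and let p ≥ 1 be the pumping length given by the pumping lemma for CFLs.
Choose s = a^p b^p a^p b^p. Then s ∈ L (take w = a^p b^p) and |s| = 4p ≥ p.
By the CFL pumping lemma, s = uvxyz for some u, v, x, y, z with |vxy| ≤ p, |vy| ≥ 1, and uv^i xy^i z ∈ L for every i ≥ 0.

Write s as four blocks A₁ B₁ A₂ B₂ with A₁ = A₂ = a^p and B₁ = B₂ = b^p. Since |vxy| ≤ p, the window vxy lies inside at most two adjacent blocks. Take i = 0 and let t = uxz, so |t| = 4p − |vy| with 1 ≤ |vy| ≤ p. If |t| is odd, t ∉ L immediately, so assume |vy| is even (hence |vy| ≥ 2) and |t|/2 = 2p − |vy|/2, which satisfies p ≤ |t|/2 ≤ 2p − 1.

Case 1 (vxy inside A₁B₁): t = a^(p−j) b^(p−l) a^p b^p with j + l = |vy|. The second half of t has length < 2p, so it is a suffix of the trailing a^p b^p and ends in b; the first half is a^(p−j) b^(p−l) a^((j+l)/2), which ends in a because (j+l)/2 ≥ 1. The halves differ, so t ∉ L.

Case 2 (vxy inside B₁A₂, straddling the middle): t = a^p b^(p−j) a^(p−l) b^p with j + l = |vy|. If t = ww, then w is a prefix of t of length ≥ p, so w begins with a^p; and w is a suffix of t of length ≥ p, so w ends with b^p. That forces |w| ≥ 2p, contradicting |w| = |t|/2 ≤ 2p − 1. So t ∉ L.

Case 3 (vxy inside A₂B₂): t = a^p b^p a^(p−j) b^(p−l) with j + l = |vy|. The first half of t is a prefix of a^p b^p, so it begins with a; the second half is b^((j+l)/2) a^(p−j) b^(p−l), which begins with b. The halves differ, so t ∉ L.

In every case uv⁰xy⁰z = uxz ∉ L.

This contradicts the CFL pumping lemma, which requires uv^i xy^i z ∈ L for all i ≥ 0.
Hence L = {ww : w ∈ {a,b}*} is not context-free. ∎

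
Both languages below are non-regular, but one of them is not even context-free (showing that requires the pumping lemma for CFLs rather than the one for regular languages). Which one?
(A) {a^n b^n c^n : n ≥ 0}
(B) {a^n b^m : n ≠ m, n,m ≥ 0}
(A) {a^n b^n c^n : n ≥ 0}

(A) {a^n b^n c^n : n ≥ 0} requires the CFL pumping lemma.

- {a^n b^m : n ≠ m, n,m ≥ 0} is context-free (but not regular)
  • Can be shown non-regular with the regular pumping lemma
  • After pumping a's, we can make n = m

- {a^n b^n c^n : n ≥ 0} is NOT context-free
  • Requires the CFL pumping lemma to prove
  • Cannot maintain three equal counts simultaneously

The CFL pumping lemma is "stronger" in that it can prove non-membership
in the larger class of context-free languages.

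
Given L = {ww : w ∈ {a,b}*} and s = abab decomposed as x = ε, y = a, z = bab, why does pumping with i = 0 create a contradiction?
xy⁰z = bab ∉ L

Pumping with i = 0 replaces y = a by y⁰ = ε:
- Original: s = xyz = abab; abab splits into halves ab · ab, which are equal, so it is in L (w = ab)
- Pumped: xy⁰z = ε · ε · bab = bab
- bab has odd length 3, so it cannot be written as ww and is not in L

The pumping lemma would require xy⁰z ∈ L, so this decomposition yields a contradiction.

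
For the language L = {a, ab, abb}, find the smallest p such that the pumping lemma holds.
p = 4

For a finite language L, the pumping lemma holds vacuously if p > max|s| for s ∈ L.

The longest string in L = {a, ab, abb} has length 3.
If p = 4, then no string s ∈ L has |s| ≥ p, so the condition is vacuously true.

The minimum pumping length is p = 4.

Why no smaller p works: for any p ≤ 3, the longest string s ∈ L has |s| = 3 ≥ p, so it would
have to be pumpable; but pumping up (i = 2, 3, ...) produces ever longer strings, which cannot all lie in the
finite language L. So the pumping property fails for every p ≤ 3.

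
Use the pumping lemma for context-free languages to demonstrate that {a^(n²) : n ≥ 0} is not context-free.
Assume for contradiction that L is context-free, and let p ≥ 1 be the pumping length given by the pumping lemma for CFLs.
Choose s = a^(p²). Then s ∈ L and |s| = p² ≥ p.
By the CFL pumping lemma, s = uvxyz for some u, v, x, y, z with |vxy| ≤ p, |vy| ≥ 1, and uv^i xy^i z ∈ L for every i ≥ 0.
All symbols are a's, so only lengths matter: let k = |vy|, with 1 ≤ k ≤ |vxy| ≤ p.

Take i = 2: |uv²xy²z| = p² + k, and p² < p² + k ≤ p² + p < (p + 1)².
So the length lies strictly between consecutive squares and is not a perfect square; uv²xy²z ∉ L.

This contradicts the CFL pumping lemma, which requires uv^i xy^i z ∈ L for all i ≥ 0.
Hence L = {a^(n²) : n ≥ 0} is not context-free. ∎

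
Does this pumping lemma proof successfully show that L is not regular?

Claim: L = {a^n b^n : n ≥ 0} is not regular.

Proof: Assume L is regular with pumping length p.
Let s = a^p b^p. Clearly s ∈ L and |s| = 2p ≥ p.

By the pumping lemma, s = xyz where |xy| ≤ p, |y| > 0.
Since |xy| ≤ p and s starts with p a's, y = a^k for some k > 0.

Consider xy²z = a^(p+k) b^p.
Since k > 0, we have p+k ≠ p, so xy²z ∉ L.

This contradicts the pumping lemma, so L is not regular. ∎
The proof is correct.

This proof is valid because:
1. The string s = a^p b^p is correctly in L
2. The decomposition analysis is correct: y must consist only of a's
3. The contradiction is valid: pumping increases a's but not b's
4. The conclusion follows logically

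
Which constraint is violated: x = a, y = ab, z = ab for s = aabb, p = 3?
Violated: xyz = s

The decomposition x = a, y = ab, z = ab for s = aabb with p = 3
violates the constraint: xyz = s

xyz = 'a' + 'ab' + 'ab' = 'aabab' ≠ 'aabb' = s. The decomposition doesn't reconstruct s.

Pumping lemma constraints:
1. xyz = s (decomposition is valid)
2. |xy| ≤ p
3. |y| > 0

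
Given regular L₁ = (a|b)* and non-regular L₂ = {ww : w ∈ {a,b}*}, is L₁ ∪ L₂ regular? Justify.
Yes — L₁ ∪ L₂ is regular.

{ww} ⊆ (a|b)*, so L₁ ∪ L₂ = (a|b)*, which is regular.

Note that the bare facts "L₁ regular, L₂ non-regular" do not settle the question by themselves: the closure of regular languages under ∪, ∩, complement and difference applies only when BOTH operands are regular. With a non-regular operand the result can come out regular or non-regular depending on the specific languages, so one has to work out L₁ ∪ L₂ for this particular pair, as above.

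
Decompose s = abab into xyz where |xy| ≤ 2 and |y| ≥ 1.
x = 'a', y = 'b', z = 'ab'

For s = abab and p = 2, one valid decomposition is:
- x = 'a' (length 1)
- y = 'b' (length 1)
- z = 'ab' (length 2)

Verification:
- xyz = 'a' + 'b' + 'ab' = abab ✓
- |xy| = 2 ≤ 2 ✓
- |y| = 1 > 0 ✓

All pumping lemma constraints are satisfied.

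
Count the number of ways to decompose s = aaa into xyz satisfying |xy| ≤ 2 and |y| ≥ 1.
3

For s = 'aaa' with pumping length p = 2:

Constraints: |xy| ≤ 2, |y| > 0

Valid decompositions (|xy| ≤ p, |y| ≥ 1):
  • x='', y='a', z='aa'
  • x='a', y='a', z='a'
  • x='', y='aa', z='a'

Total count: 3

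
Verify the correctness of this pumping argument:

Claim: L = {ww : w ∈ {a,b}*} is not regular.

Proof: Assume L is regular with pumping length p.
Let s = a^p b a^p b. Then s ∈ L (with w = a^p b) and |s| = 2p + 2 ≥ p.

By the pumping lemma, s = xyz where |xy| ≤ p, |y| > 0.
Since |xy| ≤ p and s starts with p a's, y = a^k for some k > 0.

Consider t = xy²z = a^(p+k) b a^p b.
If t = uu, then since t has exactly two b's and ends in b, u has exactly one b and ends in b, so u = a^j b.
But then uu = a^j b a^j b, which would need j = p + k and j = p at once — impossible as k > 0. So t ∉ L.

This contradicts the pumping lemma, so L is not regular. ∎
The proof is correct.

This proof is valid because:
1. s = a^p b a^p b is in L and is chosen in terms of p, so |s| ≥ p holds for every p
2. The decomposition analysis is correct: |xy| ≤ p forces y to lie inside the leading a's
3. The contradiction is valid: the argument shows a^(p+k) b a^p b cannot be split into two equal halves
4. The conclusion follows logically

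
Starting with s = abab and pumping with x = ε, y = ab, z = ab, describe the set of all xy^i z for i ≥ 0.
{xy^i z : i ≥ 0} = {(ab)^(i+1) : i ≥ 0} = {ab, abab, ababab, ...}

With x = ε, y = ab, z = ab: Pumping 'ab' gives strings of alternating a's and b's.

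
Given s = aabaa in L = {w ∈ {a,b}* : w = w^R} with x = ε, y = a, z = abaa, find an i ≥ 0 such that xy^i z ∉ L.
i = 2

xy²z = ε · aa · abaa = aaabaa; aaabaa reversed is aabaaa ≠ aaabaa, so it is not a palindrome and is not in L.
(Other choices also work, e.g. i = 0, 3; only i = 1 is guaranteed to stay in L since xy¹z = s.)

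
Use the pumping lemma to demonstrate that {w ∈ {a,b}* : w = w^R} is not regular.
Assume for contradiction that L is regular, and let p ≥ 1 be the pumping length given by the pumping lemma.
Choose s = a^p b a^p. Then s ∈ L (it reads the same in both directions) and |s| = 2p + 1 ≥ p.
By the pumping lemma, s = xyz for some x, y, z with |xy| ≤ p, |y| ≥ 1, and xy^i z ∈ L for every i ≥ 0.
Since |xy| ≤ p and the first p symbols of s are all a's, y = a^k for some k with 1 ≤ k ≤ p.

Take i = 0: xy⁰z = a^(p − k) b a^p.
Its reversal is a^p b a^(p − k). These differ because the block of a's before the unique b has length p − k in one and p in the other, and p − k ≠ p since k ≥ 1. So xy⁰z is not a palindrome, i.e. xy⁰z ∉ L.

This contradicts the pumping lemma, which requires xy^i z ∈ L for all i ≥ 0.
Hence L = {w ∈ {a,b}* : w = w^R} is not regular. ∎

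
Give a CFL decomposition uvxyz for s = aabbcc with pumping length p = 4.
u='a', v='a', x='bb', y='c', z='c'

For s = aabbcc with pumping length p = 4:

One valid decomposition:
- u = 'a'
- v = 'a'
- x = 'bb'
- y = 'c'
- z = 'c'

Verification:
- uvxyz = 'a' + 'a' + 'bb' + 'c' + 'c' = aabbcc ✓
- |vxy| = |'abbc'| = 4 ≤ 4 ✓
- |vy| = |'ac'| = 2 > 0 ✓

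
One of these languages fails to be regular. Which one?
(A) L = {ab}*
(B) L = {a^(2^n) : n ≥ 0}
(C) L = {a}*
(B) {a^(2^n) : n ≥ 0}

(B) L = {a^(2^n) : n ≥ 0} is NOT regular.

The pumping lemma can be used to prove this:
After pumping, length is no longer a power of 2

The other languages are regular because they can be recognized by finite automata.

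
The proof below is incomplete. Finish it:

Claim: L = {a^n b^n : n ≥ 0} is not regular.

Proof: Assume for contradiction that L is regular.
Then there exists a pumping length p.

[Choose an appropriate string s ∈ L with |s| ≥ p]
s = a^p b^p

This string is in L (has equal a's and b's) and has length 2p ≥ p.
Any decomposition xyz with |xy| ≤ p means y consists only of a's,
so pumping will unbalance the counts.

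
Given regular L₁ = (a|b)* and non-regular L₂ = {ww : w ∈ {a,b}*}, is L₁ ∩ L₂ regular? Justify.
No — L₁ ∩ L₂ is not regular.

(a|b)* is all strings over {a,b}, so L₁ ∩ L₂ = {ww : w ∈ {a,b}*} = L₂ itself, which is not regular (pump s = a^p b a^p b).

Note that the bare facts "L₁ regular, L₂ non-regular" do not settle the question by themselves: the closure of regular languages under ∪, ∩, complement and difference applies only when BOTH operands are regular. With a non-regular operand the result can come out regular or non-regular depending on the specific languages, so one has to work out L₁ ∩ L₂ for this particular pair, as above.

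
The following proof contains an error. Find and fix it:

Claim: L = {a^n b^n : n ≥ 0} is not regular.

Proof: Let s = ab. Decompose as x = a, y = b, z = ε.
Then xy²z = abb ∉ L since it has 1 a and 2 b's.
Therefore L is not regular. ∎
Error: The string s = ab might be shorter than the pumping length p.

Correction: Choose s = a^p b^p to ensure |s| ≥ p. Also, the decomposition is wrong: with |xy| ≤ p, y cannot include b's when s starts with p a's.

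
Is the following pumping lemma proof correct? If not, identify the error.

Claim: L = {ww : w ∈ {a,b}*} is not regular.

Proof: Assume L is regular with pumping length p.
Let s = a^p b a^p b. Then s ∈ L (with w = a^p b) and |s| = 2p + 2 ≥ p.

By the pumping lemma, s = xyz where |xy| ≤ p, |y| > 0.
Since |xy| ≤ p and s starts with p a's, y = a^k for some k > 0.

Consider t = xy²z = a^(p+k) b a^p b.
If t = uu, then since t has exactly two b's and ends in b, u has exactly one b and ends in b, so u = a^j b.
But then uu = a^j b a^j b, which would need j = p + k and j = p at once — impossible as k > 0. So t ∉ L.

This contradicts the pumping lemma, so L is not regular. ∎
The proof is correct.

This proof is valid because:
1. s = a^p b a^p b is in L and is chosen in terms of p, so |s| ≥ p holds for every p
2. The decomposition analysis is correct: |xy| ≤ p forces y to lie inside the leading a's
3. The contradiction is valid: the argument shows a^(p+k) b a^p b cannot be split into two equal halves
4. The conclusion follows logically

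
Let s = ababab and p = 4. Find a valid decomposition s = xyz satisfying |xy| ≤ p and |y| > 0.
x = 'ab', y = 'a', z = 'bab'

For s = ababab and p = 4, one valid decomposition is:
- x = 'ab' (length 2)
- y = 'a' (length 1)
- z = 'bab' (length 3)

Verification:
- xyz = 'ab' + 'a' + 'bab' = ababab ✓
- |xy| = 3 ≤ 4 ✓
- |y| = 1 > 0 ✓

All pumping lemma constraints are satisfied.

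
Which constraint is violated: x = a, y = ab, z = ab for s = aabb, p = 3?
Violated: xyz = s

The decomposition x = a, y = ab, z = ab for s = aabb with p = 3
violates the constraint: xyz = s

xyz = 'a' + 'ab' + 'ab' = 'aabab' ≠ 'aabb' = s. The decomposition doesn't reconstruct s.

Pumping lemma constraints:
1. xyz = s (decomposition is valid)
2. |xy| ≤ p
3. |y| > 0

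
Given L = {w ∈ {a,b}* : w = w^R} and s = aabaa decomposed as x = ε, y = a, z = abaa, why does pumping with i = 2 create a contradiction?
xy²z = aaabaa ∉ L

Pumping with i = 2 replaces y = a by y² = aa:
- Original: s = xyz = aabaa; aabaa reversed is aabaa, the same string, so it is a palindrome and is in L
- Pumped: xy²z = ε · aa · abaa = aaabaa
- aaabaa reversed is aabaaa ≠ aaabaa, so it is not a palindrome and is not in L

The pumping lemma would require xy²z ∈ L, so this decomposition yields a contradiction.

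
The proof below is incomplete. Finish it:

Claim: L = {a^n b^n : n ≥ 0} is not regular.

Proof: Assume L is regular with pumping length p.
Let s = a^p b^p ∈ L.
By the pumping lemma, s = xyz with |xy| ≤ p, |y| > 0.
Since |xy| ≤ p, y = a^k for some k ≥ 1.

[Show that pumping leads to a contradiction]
Consider xy²z = a^(p+k) b^p.

Since k ≥ 1, we have p + k > p.
So xy²z has more a's than b's: (p+k) a's vs p b's.
This means xy²z ∉ L because a^n b^n requires equal counts.

This contradicts the pumping lemma which states xy²z ∈ L.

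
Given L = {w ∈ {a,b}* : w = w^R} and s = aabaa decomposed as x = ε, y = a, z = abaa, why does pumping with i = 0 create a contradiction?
xy⁰z = abaa ∉ L

Pumping with i = 0 replaces y = a by y⁰ = ε:
- Original: s = xyz = aabaa; aabaa reversed is aabaa, the same string, so it is a palindrome and is in L
- Pumped: xy⁰z = ε · ε · abaa = abaa
- abaa reversed is aaba ≠ abaa, so it is not a palindrome and is not in L

The pumping lemma would require xy⁰z ∈ L, so this decomposition yields a contradiction.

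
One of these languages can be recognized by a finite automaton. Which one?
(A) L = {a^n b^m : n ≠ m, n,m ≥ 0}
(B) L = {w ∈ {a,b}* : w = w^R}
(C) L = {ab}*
(C) {ab}*

(C) L = {ab}* is regular.

This can be recognized by a finite automaton (DFA/NFA).
Regular expressions like {ab}* define regular languages.

The other choices are not regular:
- {a^n b^m : n ≠ m, n,m ≥ 0}: After pumping a's, we can make n = m
- {w ∈ {a,b}* : w = w^R}: After pumping, the string is no longer symmetric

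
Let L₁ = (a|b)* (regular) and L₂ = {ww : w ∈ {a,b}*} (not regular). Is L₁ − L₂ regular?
No — L₁ − L₂ is not regular.

L₁ − L₂ is the complement of {ww} within {a,b}*. If it were regular, its complement {ww} would be regular as well (regular languages are closed under complement) — contradiction. So L₁ − L₂ is not regular.

Note that the bare facts "L₁ regular, L₂ non-regular" do not settle the question by themselves: the closure of regular languages under ∪, ∩, complement and difference applies only when BOTH operands are regular. With a non-regular operand the result can come out regular or non-regular depending on the specific languages, so one has to work out L₁ − L₂ for this particular pair, as above.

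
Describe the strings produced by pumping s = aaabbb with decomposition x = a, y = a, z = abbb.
{xy^i z : i ≥ 0} = {a^(2+i) b^3 : i ≥ 0} = {aabbb, aaabbb, aaaabbb, ...}

With x = a, y = a, z = abbb: Starting with aaabbb and pumping the second 'a', we get strings with 2+i a's followed by 3 b's for i = 0, 1, 2, ...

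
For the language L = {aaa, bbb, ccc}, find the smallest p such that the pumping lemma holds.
p = 4

For a finite language L, the pumping lemma holds vacuously if p > max|s| for s ∈ L.

The longest string in L = {aaa, bbb, ccc} has length 3.
If p = 4, then no string s ∈ L has |s| ≥ p, so the condition is vacuously true.

The minimum pumping length is p = 4.

Why no smaller p works: for any p ≤ 3, the longest string s ∈ L has |s| = 3 ≥ p, so it would
have to be pumpable; but pumping up (i = 2, 3, ...) produces ever longer strings, which cannot all lie in the
finite language L. So the pumping property fails for every p ≤ 3.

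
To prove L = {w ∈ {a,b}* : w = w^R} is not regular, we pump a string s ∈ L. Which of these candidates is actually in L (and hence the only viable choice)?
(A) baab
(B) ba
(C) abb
(A) baab

The pumping lemma is applied to a string s that lies in L, so first check membership of each option:
- (A) baab reversed is baab, the same string, so it is a palindrome and is in L ✓
- (B) ba reversed is ab ≠ ba, so it is not a palindrome and is not in L ✗
- (C) abb reversed is bba ≠ abb, so it is not a palindrome and is not in L ✗

Only (A) baab is in L, so it is the only candidate that could play the role of s.
(In a complete proof one picks s in terms of the pumping length p so that |s| ≥ p is guaranteed; a fixed string like baab illustrates the shape of such an s.)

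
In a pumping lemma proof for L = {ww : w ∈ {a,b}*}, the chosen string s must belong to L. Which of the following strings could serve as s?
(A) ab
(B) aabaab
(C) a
(B) aabaab

The pumping lemma is applied to a string s that lies in L, so first check membership of each option:
- (A) ab has length 2; its halves are a and b, which differ, so it is not in L ✗
- (B) aabaab splits into halves aab · aab, which are equal, so it is in L (w = aab) ✓
- (C) a has odd length 1, so it cannot be written as ww and is not in L ✗

Only (B) aabaab is in L, so it is the only candidate that could play the role of s.
(In a complete proof one picks s in terms of the pumping length p so that |s| ≥ p is guaranteed; a fixed string like aabaab illustrates the shape of such an s.)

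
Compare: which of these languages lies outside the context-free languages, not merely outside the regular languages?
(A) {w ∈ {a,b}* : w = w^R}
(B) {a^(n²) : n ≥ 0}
(B) {a^(n²) : n ≥ 0}

(B) {a^(n²) : n ≥ 0} requires the CFL pumping lemma.

- {w ∈ {a,b}* : w = w^R} is context-free (but not regular)
  • Can be shown non-regular with the regular pumping lemma
  • After pumping, the string is no longer symmetric

- {a^(n²) : n ≥ 0} is NOT context-free
  • Requires the CFL pumping lemma to prove
  • Gaps between squares grow unboundedly

The CFL pumping lemma is "stronger" in that it can prove non-membership
in the larger class of context-free languages.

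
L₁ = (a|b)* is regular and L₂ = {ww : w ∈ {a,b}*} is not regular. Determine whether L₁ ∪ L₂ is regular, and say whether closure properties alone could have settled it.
Yes — L₁ ∪ L₂ is regular.

{ww} ⊆ (a|b)*, so L₁ ∪ L₂ = (a|b)*, which is regular.

Note that the bare facts "L₁ regular, L₂ non-regular" do not settle the question by themselves: the closure of regular languages under ∪, ∩, complement and difference applies only when BOTH operands are regular. With a non-regular operand the result can come out regular or non-regular depending on the specific languages, so one has to work out L₁ ∪ L₂ for this particular pair, as above.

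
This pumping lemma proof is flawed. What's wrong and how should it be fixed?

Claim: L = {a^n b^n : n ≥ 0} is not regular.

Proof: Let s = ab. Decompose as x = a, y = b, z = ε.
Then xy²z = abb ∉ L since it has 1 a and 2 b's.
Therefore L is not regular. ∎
Error: The string s = ab might be shorter than the pumping length p.

Correction: Choose s = a^p b^p to ensure |s| ≥ p. Also, the decomposition is wrong: with |xy| ≤ p, y cannot include b's when s starts with p a's.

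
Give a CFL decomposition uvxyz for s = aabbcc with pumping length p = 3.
u='aa', v='b', x='b', y='c', z='c'

For s = aabbcc with pumping length p = 3:

One valid decomposition:
- u = 'aa'
- v = 'b'
- x = 'b'
- y = 'c'
- z = 'c'

Verification:
- uvxyz = 'aa' + 'b' + 'b' + 'c' + 'c' = aabbcc ✓
- |vxy| = |'bbc'| = 3 ≤ 3 ✓
- |vy| = |'bc'| = 2 > 0 ✓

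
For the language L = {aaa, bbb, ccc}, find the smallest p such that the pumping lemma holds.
p = 4

For a finite language L, the pumping lemma holds vacuously if p > max|s| for s ∈ L.

The longest string in L = {aaa, bbb, ccc} has length 3.
If p = 4, then no string s ∈ L has |s| ≥ p, so the condition is vacuously true.

The minimum pumping length is p = 4.

Why no smaller p works: for any p ≤ 3, the longest string s ∈ L has |s| = 3 ≥ p, so it would
have to be pumpable; but pumping up (i = 2, 3, ...) produces ever longer strings, which cannot all lie in the
finite language L. So the pumping property fails for every p ≤ 3.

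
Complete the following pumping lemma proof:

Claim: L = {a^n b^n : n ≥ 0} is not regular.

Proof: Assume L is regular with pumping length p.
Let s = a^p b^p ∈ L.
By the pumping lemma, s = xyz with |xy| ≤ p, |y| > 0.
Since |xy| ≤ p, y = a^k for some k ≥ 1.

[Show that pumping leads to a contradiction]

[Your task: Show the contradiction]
Consider xy²z = a^(p+k) b^p.

Since k ≥ 1, we have p + k > p.
So xy²z has more a's than b's: (p+k) a's vs p b's.
This means xy²z ∉ L because a^n b^n requires equal counts.

This contradicts the pumping lemma which states xy²z ∈ L.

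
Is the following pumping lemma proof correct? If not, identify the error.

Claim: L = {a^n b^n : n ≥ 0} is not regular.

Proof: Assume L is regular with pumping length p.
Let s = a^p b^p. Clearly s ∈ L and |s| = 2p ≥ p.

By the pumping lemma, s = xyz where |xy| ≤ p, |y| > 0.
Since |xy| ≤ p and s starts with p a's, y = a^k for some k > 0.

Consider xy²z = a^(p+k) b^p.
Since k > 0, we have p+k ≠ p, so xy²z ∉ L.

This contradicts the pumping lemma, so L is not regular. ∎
The proof is correct.

This proof is valid because:
1. The string s = a^p b^p is correctly in L
2. The decomposition analysis is correct: y must consist only of a's
3. The contradiction is valid: pumping increases a's but not b's
4. The conclusion follows logically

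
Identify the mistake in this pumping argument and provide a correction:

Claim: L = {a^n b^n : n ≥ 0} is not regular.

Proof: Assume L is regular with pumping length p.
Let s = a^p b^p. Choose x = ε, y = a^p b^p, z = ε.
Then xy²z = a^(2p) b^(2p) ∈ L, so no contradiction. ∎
Error: The decomposition violates |xy| ≤ p. With y = a^p b^p, |xy| = |y| = 2p > p. (The proof also miscomputes xy²z, which would be a^p b^p a^p b^p rather than a^(2p) b^(2p), and it wrongly treats one harmless decomposition as settling the matter — the prover does not get to choose the decomposition.)

Correction: The pumping lemma requires |xy| ≤ p, and the argument must handle every decomposition satisfying |xy| ≤ p, |y| ≥ 1. Since s starts with p a's, any such y consists only of a's, say y = a^k with k ≥ 1. Then xy²z = a^(p+k) b^p has unequal numbers of a's and b's, so xy²z ∉ L — the required contradiction.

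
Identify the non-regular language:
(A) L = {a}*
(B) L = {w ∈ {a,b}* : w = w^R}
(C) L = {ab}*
(B) {w ∈ {a,b}* : w = w^R}

(B) L = {w ∈ {a,b}* : w = w^R} is NOT regular.

The pumping lemma can be used to prove this:
After pumping, the string is no longer symmetric

The other languages are regular because they can be recognized by finite automata.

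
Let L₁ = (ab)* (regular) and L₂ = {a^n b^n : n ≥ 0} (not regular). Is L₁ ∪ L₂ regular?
No — L₁ ∪ L₂ is not regular.

Let U = (ab)* ∪ {a^n b^n}. If U were regular, then U ∩ aa*bb* would be regular (closure under intersection with a regular language). But (ab)* ∩ aa*bb* = {ab} and {a^n b^n} ∩ aa*bb* = {a^n b^n : n ≥ 1}, so U ∩ aa*bb* = {a^n b^n : n ≥ 1}, which is not regular. Hence U is not regular.

Note that the bare facts "L₁ regular, L₂ non-regular" do not settle the question by themselves: the closure of regular languages under ∪, ∩, complement and difference applies only when BOTH operands are regular. With a non-regular operand the result can come out regular or non-regular depending on the specific languages, so one has to work out L₁ ∪ L₂ for this particular pair, as above.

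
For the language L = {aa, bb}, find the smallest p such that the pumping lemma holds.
p = 3

For a finite language L, the pumping lemma holds vacuously if p > max|s| for s ∈ L.

The longest string in L = {aa, bb} has length 2.
If p = 3, then no string s ∈ L has |s| ≥ p, so the condition is vacuously true.

The minimum pumping length is p = 3.

Why no smaller p works: for any p ≤ 2, the longest string s ∈ L has |s| = 2 ≥ p, so it would
have to be pumpable; but pumping up (i = 2, 3, ...) produces ever longer strings, which cannot all lie in the
finite language L. So the pumping property fails for every p ≤ 2.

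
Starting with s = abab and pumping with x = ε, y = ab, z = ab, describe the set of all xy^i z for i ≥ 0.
{xy^i z : i ≥ 0} = {(ab)^(i+1) : i ≥ 0} = {ab, abab, ababab, ...}

With x = ε, y = ab, z = ab: Pumping 'ab' gives strings of alternating a's and b's.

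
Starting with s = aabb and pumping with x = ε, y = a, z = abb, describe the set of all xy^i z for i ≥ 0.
{xy^i z : i ≥ 0} = {a^(i+1) b^2 : i ≥ 0} = {abb, aabb, aaabb, ...}

With x = ε, y = a, z = abb: Starting with aabb and pumping the first 'a' (z = abb keeps the second 'a'), we get strings with i+1 a's followed by 2 b's for i = 0, 1, 2, ...; note bb is not produced because z always contributes one a.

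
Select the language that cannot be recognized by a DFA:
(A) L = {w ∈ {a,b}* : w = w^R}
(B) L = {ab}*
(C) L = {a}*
(A) {w ∈ {a,b}* : w = w^R}

(A) L = {w ∈ {a,b}* : w = w^R} is NOT regular.

The pumping lemma can be used to prove this:
After pumping, the string is no longer symmetric

The other languages are regular because they can be recognized by finite automata.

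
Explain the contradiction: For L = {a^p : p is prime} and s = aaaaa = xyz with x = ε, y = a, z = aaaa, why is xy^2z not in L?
xy²z = aaaaaa ∉ L

Pumping with i = 2 replaces y = a by y² = aa:
- Original: s = xyz = aaaaa; aaaaa has length 5, which is prime, so it is in L
- Pumped: xy²z = ε · aa · aaaa = aaaaaa
- aaaaaa has length 6 = 2 × 3, which is not prime, so it is not in L

The pumping lemma would require xy²z ∈ L, so this decomposition yields a contradiction.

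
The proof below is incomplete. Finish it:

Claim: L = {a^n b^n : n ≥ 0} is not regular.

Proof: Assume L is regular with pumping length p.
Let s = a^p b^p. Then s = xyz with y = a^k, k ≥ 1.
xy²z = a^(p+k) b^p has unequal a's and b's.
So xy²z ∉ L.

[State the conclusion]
This contradicts the pumping lemma for regular languages,
which guarantees xy^i z ∈ L for all i ≥ 0.

Since our assumption that L is regular leads to a contradiction,
we conclude that L = {a^n b^n : n ≥ 0} is NOT regular. ∎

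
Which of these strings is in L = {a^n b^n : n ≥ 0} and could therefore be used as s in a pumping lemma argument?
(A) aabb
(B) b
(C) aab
(A) aabb

The pumping lemma is applied to a string s that lies in L, so first check membership of each option:
- (A) aabb = a^2 b^2 has equal counts (2 = 2), so it is in L ✓
- (B) b has 0 a's and 1 b's; 0 ≠ 1, so it is not in L ✗
- (C) aab has 2 a's and 1 b's; 2 ≠ 1, so it is not in L ✗

Only (A) aabb is in L, so it is the only candidate that could play the role of s.
(In a complete proof one picks s in terms of the pumping length p so that |s| ≥ p is guaranteed; a fixed string like aabb illustrates the shape of such an s.)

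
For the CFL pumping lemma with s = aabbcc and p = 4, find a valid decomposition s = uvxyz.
u='a', v='a', x='bb', y='c', z='c'

For s = aabbcc with pumping length p = 4:

One valid decomposition:
- u = 'a'
- v = 'a'
- x = 'bb'
- y = 'c'
- z = 'c'

Verification:
- uvxyz = 'a' + 'a' + 'bb' + 'c' + 'c' = aabbcc ✓
- |vxy| = |'abbc'| = 4 ≤ 4 ✓
- |vy| = |'ac'| = 2 > 0 ✓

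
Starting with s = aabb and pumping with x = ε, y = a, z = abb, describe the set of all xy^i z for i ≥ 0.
{xy^i z : i ≥ 0} = {a^(i+1) b^2 : i ≥ 0} = {abb, aabb, aaabb, ...}

With x = ε, y = a, z = abb: Starting with aabb and pumping the first 'a' (z = abb keeps the second 'a'), we get strings with i+1 a's followed by 2 b's for i = 0, 1, 2, ...; note bb is not produced because z always contributes one a.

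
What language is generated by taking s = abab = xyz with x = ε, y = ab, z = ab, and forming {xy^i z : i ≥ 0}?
{xy^i z : i ≥ 0} = {(ab)^(i+1) : i ≥ 0} = {ab, abab, ababab, ...}

With x = ε, y = ab, z = ab: Pumping 'ab' gives strings of alternating a's and b's.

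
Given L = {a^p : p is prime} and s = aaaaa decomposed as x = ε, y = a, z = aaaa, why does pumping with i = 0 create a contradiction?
xy⁰z = aaaa ∉ L

Pumping with i = 0 replaces y = a by y⁰ = ε:
- Original: s = xyz = aaaaa; aaaaa has length 5, which is prime, so it is in L
- Pumped: xy⁰z = ε · ε · aaaa = aaaa
- aaaa has length 4 = 2 × 2, which is not prime, so it is not in L

The pumping lemma would require xy⁰z ∈ L, so this decomposition yields a contradiction.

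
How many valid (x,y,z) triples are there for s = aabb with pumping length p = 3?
6

For s = 'aabb' with pumping length p = 3:

Constraints: |xy| ≤ 3, |y| > 0

Valid decompositions (|xy| ≤ p, |y| ≥ 1):
  • x='', y='a', z='abb'
  • x='a', y='a', z='bb'
  • x='', y='aa', z='bb'
  • x='aa', y='b', z='b'
  • x='a', y='ab', z='b'
  • x='', y='aab', z='b'

Total count: 6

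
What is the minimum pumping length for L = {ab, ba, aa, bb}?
p = 3

For a finite language L, the pumping lemma holds vacuously if p > max|s| for s ∈ L.

The longest string in L = {ab, ba, aa, bb} has length 2.
If p = 3, then no string s ∈ L has |s| ≥ p, so the condition is vacuously true.

The minimum pumping length is p = 3.

Why no smaller p works: for any p ≤ 2, the longest string s ∈ L has |s| = 2 ≥ p, so it would
have to be pumpable; but pumping up (i = 2, 3, ...) produces ever longer strings, which cannot all lie in the
finite language L. So the pumping property fails for every p ≤ 2.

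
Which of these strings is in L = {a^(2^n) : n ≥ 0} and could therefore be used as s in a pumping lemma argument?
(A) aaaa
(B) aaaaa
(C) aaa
(A) aaaa

The pumping lemma is applied to a string s that lies in L, so first check membership of each option:
- (A) aaaa has length 4 = 2^2, so it is in L ✓
- (B) aaaaa has length 5, strictly between 2^2 = 4 and 2^3 = 8, so it is not in L ✗
- (C) aaa has length 3, strictly between 2^1 = 2 and 2^2 = 4, so it is not in L ✗

Only (A) aaaa is in L, so it is the only candidate that could play the role of s.
(In a complete proof one picks s in terms of the pumping length p so that |s| ≥ p is guaranteed; a fixed string like aaaa illustrates the shape of such an s.)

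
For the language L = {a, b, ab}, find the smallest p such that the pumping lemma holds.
p = 3

For a finite language L, the pumping lemma holds vacuously if p > max|s| for s ∈ L.

The longest string in L = {a, b, ab} has length 2.
If p = 3, then no string s ∈ L has |s| ≥ p, so the condition is vacuously true.

The minimum pumping length is p = 3.

Why no smaller p works: for any p ≤ 2, the longest string s ∈ L has |s| = 2 ≥ p, so it would
have to be pumpable; but pumping up (i = 2, 3, ...) produces ever longer strings, which cannot all lie in the
finite language L. So the pumping property fails for every p ≤ 2.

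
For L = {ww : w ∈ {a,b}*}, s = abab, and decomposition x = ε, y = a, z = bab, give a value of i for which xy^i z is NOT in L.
i = 0

xy⁰z = ε · ε · bab = bab; bab has odd length 3, so it cannot be written as ww and is not in L.
(Other choices also work, e.g. i = 2, 3; only i = 1 is guaranteed to stay in L since xy¹z = s.)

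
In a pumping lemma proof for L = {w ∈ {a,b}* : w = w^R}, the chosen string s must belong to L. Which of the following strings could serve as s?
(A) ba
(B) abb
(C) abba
(C) abba

The pumping lemma is applied to a string s that lies in L, so first check membership of each option:
- (A) ba reversed is ab ≠ ba, so it is not a palindrome and is not in L ✗
- (B) abb reversed is bba ≠ abb, so it is not a palindrome and is not in L ✗
- (C) abba reversed is abba, the same string, so it is a palindrome and is in L ✓

Only (C) abba is in L, so it is the only candidate that could play the role of s.
(In a complete proof one picks s in terms of the pumping length p so that |s| ≥ p is guaranteed; a fixed string like abba illustrates the shape of such an s.)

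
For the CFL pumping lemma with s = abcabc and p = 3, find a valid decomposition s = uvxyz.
u='ab', v='c', x='a', y='b', z='c'

For s = abcabc with pumping length p = 3:

One valid decomposition:
- u = 'ab'
- v = 'c'
- x = 'a'
- y = 'b'
- z = 'c'

Verification:
- uvxyz = 'ab' + 'c' + 'a' + 'b' + 'c' = abcabc ✓
- |vxy| = |'cab'| = 3 ≤ 3 ✓
- |vy| = |'cb'| = 2 > 0 ✓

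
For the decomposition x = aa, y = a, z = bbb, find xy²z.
aaaabbb

Given x = 'aa', y = 'a', z = 'bbb' and i = 2:

xy^2z = x + y·y·...·y (2 times) + z
       = 'aa' + 'a'^2 + 'bbb'
       = 'aa' + 'aa' + 'bbb'
       = 'aaaabbb'

The pumped string is 'aaaabbb' with length 7.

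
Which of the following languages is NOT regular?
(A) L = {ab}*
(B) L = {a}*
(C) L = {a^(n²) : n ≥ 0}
(C) {a^(n²) : n ≥ 0}

(C) L = {a^(n²) : n ≥ 0} is NOT regular.

The pumping lemma can be used to prove this:
After pumping, length is no longer a perfect square

The other languages are regular because they can be recognized by finite automata.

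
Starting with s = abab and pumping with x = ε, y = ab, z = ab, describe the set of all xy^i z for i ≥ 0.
{xy^i z : i ≥ 0} = {(ab)^(i+1) : i ≥ 0} = {ab, abab, ababab, ...}

With x = ε, y = ab, z = ab: Pumping 'ab' gives strings of alternating a's and b's.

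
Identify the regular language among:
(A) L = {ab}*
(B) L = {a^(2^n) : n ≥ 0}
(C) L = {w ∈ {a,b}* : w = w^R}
(A) {ab}*

(A) L = {ab}* is regular.

This can be recognized by a finite automaton (DFA/NFA).
Regular expressions like {ab}* define regular languages.

The other choices are not regular:
- {w ∈ {a,b}* : w = w^R}: After pumping, the string is no longer symmetric
- {a^(2^n) : n ≥ 0}: After pumping, length is no longer a power of 2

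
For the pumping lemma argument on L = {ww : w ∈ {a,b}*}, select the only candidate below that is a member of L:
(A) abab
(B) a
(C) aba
(A) abab

The pumping lemma is applied to a string s that lies in L, so first check membership of each option:
- (A) abab splits into halves ab · ab, which are equal, so it is in L (w = ab) ✓
- (B) a has odd length 1, so it cannot be written as ww and is not in L ✗
- (C) aba has odd length 3, so it cannot be written as ww and is not in L ✗

Only (A) abab is in L, so it is the only candidate that could play the role of s.
(In a complete proof one picks s in terms of the pumping length p so that |s| ≥ p is guaranteed; a fixed string like abab illustrates the shape of such an s.)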